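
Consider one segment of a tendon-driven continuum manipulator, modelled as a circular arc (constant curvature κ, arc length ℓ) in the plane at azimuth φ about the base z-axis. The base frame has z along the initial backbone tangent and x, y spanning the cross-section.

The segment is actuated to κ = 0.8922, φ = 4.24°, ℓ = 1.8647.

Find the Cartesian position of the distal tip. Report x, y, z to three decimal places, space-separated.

θ = κ·ℓ = 0.8922 × 1.8647 = 1.66369 rad
ρ = (1 − cos θ)/κ = (1 − -0.09276)/0.8922 = 1.22479
z = sin θ / κ = 0.99569/0.8922 = 1.11599
x = ρ cos φ = 1.22479 × cos(4.24°) = 1.22144
y = ρ sin φ = 1.22479 × sin(4.24°) = 0.09055

1.221 0.091 1.116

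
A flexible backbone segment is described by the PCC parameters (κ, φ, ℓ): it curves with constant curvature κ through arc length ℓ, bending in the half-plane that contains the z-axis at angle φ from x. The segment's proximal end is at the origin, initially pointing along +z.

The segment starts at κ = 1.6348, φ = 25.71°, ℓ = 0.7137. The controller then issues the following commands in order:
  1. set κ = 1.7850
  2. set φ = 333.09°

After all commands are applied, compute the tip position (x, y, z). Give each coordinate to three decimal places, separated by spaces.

0.353 -0.179 0.536

initial: κ=1.6348, φ=25.71°, ℓ=0.7137
cmd 1: set κ=1.7850 → (κ,φ,ℓ)=(1.7850,25.71°,0.7137) → tip=(0.3571,0.1719,0.5357)
cmd 2: set φ=333.09° → (κ,φ,ℓ)=(1.7850,333.09°,0.7137) → tip=(0.3534,-0.1794,0.5357)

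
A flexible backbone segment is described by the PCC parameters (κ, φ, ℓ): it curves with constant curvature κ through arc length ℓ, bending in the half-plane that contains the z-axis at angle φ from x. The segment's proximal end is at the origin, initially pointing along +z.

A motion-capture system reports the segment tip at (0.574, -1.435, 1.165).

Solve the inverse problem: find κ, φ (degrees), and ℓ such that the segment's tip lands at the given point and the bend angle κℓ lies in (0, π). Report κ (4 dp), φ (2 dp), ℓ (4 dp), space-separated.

0.8252 291.80 2.2416

ρ = √(x²+y²) = √(0.574² + -1.435²) = 1.54554
φ = atan2(y, x) mod 360° = atan2(-1.435, 0.574) = 291.8014°
|p|² = ρ² + z² = 1.54554² + 1.165² = 3.74593
κ = 2ρ / |p|² = 2×1.54554 / 3.74593 = 0.82519
θ = 2·atan2(ρ, z) = 2·atan2(1.54554, 1.165) = 1.84976 rad
ℓ = θ/κ = 1.84976/0.82519 = 2.24163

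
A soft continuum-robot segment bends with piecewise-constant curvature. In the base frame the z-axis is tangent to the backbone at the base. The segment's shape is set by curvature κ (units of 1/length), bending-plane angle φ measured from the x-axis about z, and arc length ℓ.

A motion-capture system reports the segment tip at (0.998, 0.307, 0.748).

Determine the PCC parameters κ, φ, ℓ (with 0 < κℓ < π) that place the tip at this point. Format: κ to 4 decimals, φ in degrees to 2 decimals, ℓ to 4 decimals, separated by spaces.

1.2658 17.10 1.4997

ρ = √(x²+y²) = √(0.998² + 0.307²) = 1.04415
φ = atan2(y, x) mod 360° = atan2(0.307, 0.998) = 17.0987°
|p|² = ρ² + z² = 1.04415² + 0.748² = 1.64976
κ = 2ρ / |p|² = 2×1.04415 / 1.64976 = 1.26582
θ = 2·atan2(ρ, z) = 2·atan2(1.04415, 0.748) = 1.89833 rad
ℓ = θ/κ = 1.89833/1.26582 = 1.49968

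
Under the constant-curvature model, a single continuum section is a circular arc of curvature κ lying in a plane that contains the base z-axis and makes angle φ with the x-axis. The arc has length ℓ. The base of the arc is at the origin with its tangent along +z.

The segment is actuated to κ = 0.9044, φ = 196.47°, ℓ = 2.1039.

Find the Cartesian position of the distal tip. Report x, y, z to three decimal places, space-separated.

θ = κ·ℓ = 0.9044 × 2.1039 = 1.90277 rad
ρ = (1 − cos θ)/κ = (1 − -0.32591)/0.9044 = 1.46606
z = sin θ / κ = 0.94540/0.9044 = 1.04534
x = ρ cos φ = 1.46606 × cos(196.47°) = -1.40591
y = ρ sin φ = 1.46606 × sin(196.47°) = -0.41565

-1.406 -0.416 1.045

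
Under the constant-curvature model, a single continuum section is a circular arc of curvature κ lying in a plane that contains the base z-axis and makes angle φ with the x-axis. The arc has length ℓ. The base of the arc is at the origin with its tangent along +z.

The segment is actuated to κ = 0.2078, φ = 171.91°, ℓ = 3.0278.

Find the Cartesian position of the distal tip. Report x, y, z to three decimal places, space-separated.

θ = κ·ℓ = 0.2078 × 3.0278 = 0.62918 rad
ρ = (1 − cos θ)/κ = (1 − 0.80851)/0.2078 = 0.92150
z = sin θ / κ = 0.58848/0.2078 = 2.83195
x = ρ cos φ = 0.92150 × cos(171.91°) = -0.91233
y = ρ sin φ = 0.92150 × sin(171.91°) = 0.12968

-0.912 0.130 2.832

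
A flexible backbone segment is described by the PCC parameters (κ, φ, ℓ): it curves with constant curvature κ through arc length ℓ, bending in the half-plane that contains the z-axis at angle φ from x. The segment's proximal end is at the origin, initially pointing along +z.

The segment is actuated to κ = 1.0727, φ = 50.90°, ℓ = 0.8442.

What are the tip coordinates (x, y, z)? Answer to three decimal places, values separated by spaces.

θ = κ·ℓ = 1.0727 × 0.8442 = 0.90557 rad
ρ = (1 − cos θ)/κ = (1 − 0.61723)/1.0727 = 0.35682
z = sin θ / κ = 0.78678/1.0727 = 0.73346
x = ρ cos φ = 0.35682 × cos(50.90°) = 0.22504
y = ρ sin φ = 0.35682 × sin(50.90°) = 0.27691

0.225 0.277 0.733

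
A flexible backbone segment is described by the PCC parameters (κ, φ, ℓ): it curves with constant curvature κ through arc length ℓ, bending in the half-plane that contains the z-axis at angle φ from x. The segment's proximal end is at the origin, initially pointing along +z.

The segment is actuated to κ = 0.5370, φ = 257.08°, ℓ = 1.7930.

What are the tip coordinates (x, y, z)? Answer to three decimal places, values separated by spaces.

θ = κ·ℓ = 0.5370 × 1.7930 = 0.96284 rad
ρ = (1 − cos θ)/κ = (1 − 0.57119)/0.5370 = 0.79853
z = sin θ / κ = 0.82082/0.5370 = 1.52852
x = ρ cos φ = 0.79853 × cos(257.08°) = -0.17854
y = ρ sin φ = 0.79853 × sin(257.08°) = -0.77831

-0.179 -0.778 1.529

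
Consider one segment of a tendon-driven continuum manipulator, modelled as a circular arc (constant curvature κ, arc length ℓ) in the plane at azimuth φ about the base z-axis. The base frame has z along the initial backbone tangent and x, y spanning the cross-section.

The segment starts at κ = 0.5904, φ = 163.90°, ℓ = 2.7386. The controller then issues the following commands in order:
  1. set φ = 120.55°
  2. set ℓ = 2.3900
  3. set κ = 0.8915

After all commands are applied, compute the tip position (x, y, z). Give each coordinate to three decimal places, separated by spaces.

-0.873 1.479 0.950

initial: κ=0.5904, φ=163.90°, ℓ=2.7386
cmd 1: set φ=120.55° → (κ,φ,ℓ)=(0.5904,120.55°,2.7386) → tip=(-0.9006,1.5258,1.6920)
cmd 2: set ℓ=2.3900 → (κ,φ,ℓ)=(0.5904,120.55°,2.3900) → tip=(-0.7240,1.2266,1.6722)
cmd 3: set κ=0.8915 → (κ,φ,ℓ)=(0.8915,120.55°,2.3900) → tip=(-0.8730,1.4790,0.9504)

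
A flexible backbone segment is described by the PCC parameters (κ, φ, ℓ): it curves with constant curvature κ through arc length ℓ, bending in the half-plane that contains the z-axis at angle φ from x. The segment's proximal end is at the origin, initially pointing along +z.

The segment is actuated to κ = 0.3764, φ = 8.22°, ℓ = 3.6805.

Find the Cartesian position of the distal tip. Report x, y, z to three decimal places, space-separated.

θ = κ·ℓ = 0.3764 × 3.6805 = 1.38534 rad
ρ = (1 − cos θ)/κ = (1 − 0.18439)/0.3764 = 2.16686
z = sin θ / κ = 0.98285/0.3764 = 2.61119
x = ρ cos φ = 2.16686 × cos(8.22°) = 2.14460
y = ρ sin φ = 2.16686 × sin(8.22°) = 0.30981

2.145 0.310 2.611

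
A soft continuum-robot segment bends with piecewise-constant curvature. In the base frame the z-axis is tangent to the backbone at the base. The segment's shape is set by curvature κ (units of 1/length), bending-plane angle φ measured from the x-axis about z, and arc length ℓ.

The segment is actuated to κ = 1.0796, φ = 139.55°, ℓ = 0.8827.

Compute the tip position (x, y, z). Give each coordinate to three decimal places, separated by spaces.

-0.297 0.253 0.755

θ = κ·ℓ = 1.0796 × 0.8827 = 0.95296 rad
ρ = (1 − cos θ)/κ = (1 − 0.57927)/1.0796 = 0.38971
z = sin θ / κ = 0.81514/1.0796 = 0.75503
x = ρ cos φ = 0.38971 × cos(139.55°) = -0.29656
y = ρ sin φ = 0.38971 × sin(139.55°) = 0.25284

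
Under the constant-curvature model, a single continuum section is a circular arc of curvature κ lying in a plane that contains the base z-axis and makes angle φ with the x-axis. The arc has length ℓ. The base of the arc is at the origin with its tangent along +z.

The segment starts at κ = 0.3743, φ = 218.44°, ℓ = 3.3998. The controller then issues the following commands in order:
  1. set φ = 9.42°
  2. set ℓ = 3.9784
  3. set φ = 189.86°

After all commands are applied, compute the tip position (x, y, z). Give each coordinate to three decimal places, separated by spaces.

-2.417 -0.420 2.663

initial: κ=0.3743, φ=218.44°, ℓ=3.3998
cmd 1: set φ=9.42° → (κ,φ,ℓ)=(0.3743,9.42°,3.3998) → tip=(1.8612,0.3088,2.5537)
cmd 2: set ℓ=3.9784 → (κ,φ,ℓ)=(0.3743,9.42°,3.9784) → tip=(2.4206,0.4016,2.6627)
cmd 3: set φ=189.86° → (κ,φ,ℓ)=(0.3743,189.86°,3.9784) → tip=(-2.4174,-0.4202,2.6627)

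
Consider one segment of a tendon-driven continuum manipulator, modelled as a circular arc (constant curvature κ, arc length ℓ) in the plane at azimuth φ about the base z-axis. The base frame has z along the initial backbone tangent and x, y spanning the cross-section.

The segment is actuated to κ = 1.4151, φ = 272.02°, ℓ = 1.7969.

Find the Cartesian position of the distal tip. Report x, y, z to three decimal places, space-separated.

θ = κ·ℓ = 1.4151 × 1.7969 = 2.54279 rad
ρ = (1 − cos θ)/κ = (1 − -0.82601)/1.4151 = 1.29038
z = sin θ / κ = 0.56365/1.4151 = 0.39831
x = ρ cos φ = 1.29038 × cos(272.02°) = 0.04548
y = ρ sin φ = 1.29038 × sin(272.02°) = -1.28958

0.045 -1.290 0.398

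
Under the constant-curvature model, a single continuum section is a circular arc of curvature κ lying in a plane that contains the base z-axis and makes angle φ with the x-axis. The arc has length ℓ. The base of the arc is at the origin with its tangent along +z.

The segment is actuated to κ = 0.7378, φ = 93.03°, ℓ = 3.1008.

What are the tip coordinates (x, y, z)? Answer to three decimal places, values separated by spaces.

θ = κ·ℓ = 0.7378 × 3.1008 = 2.28777 rad
ρ = (1 − cos θ)/κ = (1 − -0.65711)/0.7378 = 2.24601
z = sin θ / κ = 0.75380/0.7378 = 1.02168
x = ρ cos φ = 2.24601 × cos(93.03°) = -0.11872
y = ρ sin φ = 2.24601 × sin(93.03°) = 2.24287

-0.119 2.243 1.022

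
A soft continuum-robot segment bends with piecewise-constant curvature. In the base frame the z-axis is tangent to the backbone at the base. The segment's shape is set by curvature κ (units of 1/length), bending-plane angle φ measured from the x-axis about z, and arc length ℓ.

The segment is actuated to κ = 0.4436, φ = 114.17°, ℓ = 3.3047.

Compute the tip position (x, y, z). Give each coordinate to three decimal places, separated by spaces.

θ = κ·ℓ = 0.4436 × 3.3047 = 1.46596 rad
ρ = (1 − cos θ)/κ = (1 − 0.10464)/0.4436 = 2.01840
z = sin θ / κ = 0.99451/0.4436 = 2.24191
x = ρ cos φ = 2.01840 × cos(114.17°) = -0.82642
y = ρ sin φ = 2.01840 × sin(114.17°) = 1.84145

-0.826 1.841 2.242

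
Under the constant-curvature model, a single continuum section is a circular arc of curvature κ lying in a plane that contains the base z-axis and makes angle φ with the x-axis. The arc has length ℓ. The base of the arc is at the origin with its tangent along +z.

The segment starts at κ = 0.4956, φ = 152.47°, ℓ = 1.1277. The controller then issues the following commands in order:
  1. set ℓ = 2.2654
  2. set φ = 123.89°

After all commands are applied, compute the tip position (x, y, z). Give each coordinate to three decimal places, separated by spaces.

-0.638 0.949 1.819

initial: κ=0.4956, φ=152.47°, ℓ=1.1277
cmd 1: set ℓ=2.2654 → (κ,φ,ℓ)=(0.4956,152.47°,2.2654) → tip=(-1.0141,0.5286,1.8186)
cmd 2: set φ=123.89° → (κ,φ,ℓ)=(0.4956,123.89°,2.2654) → tip=(-0.6377,0.9493,1.8186)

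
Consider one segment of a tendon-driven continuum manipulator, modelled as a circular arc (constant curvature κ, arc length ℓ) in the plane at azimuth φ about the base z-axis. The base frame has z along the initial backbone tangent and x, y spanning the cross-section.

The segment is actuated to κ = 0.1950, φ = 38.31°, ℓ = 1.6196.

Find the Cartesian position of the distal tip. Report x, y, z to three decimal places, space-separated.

θ = κ·ℓ = 0.1950 × 1.6196 = 0.31582 rad
ρ = (1 − cos θ)/κ = (1 − 0.95054)/0.1950 = 0.25363
z = sin θ / κ = 0.31060/0.1950 = 1.59281
x = ρ cos φ = 0.25363 × cos(38.31°) = 0.19902
y = ρ sin φ = 0.25363 × sin(38.31°) = 0.15723

0.199 0.157 1.593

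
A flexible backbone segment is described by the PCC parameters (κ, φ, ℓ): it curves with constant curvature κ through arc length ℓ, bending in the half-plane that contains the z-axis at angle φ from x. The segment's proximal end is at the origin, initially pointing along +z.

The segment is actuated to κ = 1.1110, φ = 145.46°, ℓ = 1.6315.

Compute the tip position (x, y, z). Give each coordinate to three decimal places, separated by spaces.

θ = κ·ℓ = 1.1110 × 1.6315 = 1.81260 rad
ρ = (1 − cos θ)/κ = (1 − -0.23945)/1.1110 = 1.11562
z = sin θ / κ = 0.97091/1.1110 = 0.87391
x = ρ cos φ = 1.11562 × cos(145.46°) = -0.91897
y = ρ sin φ = 1.11562 × sin(145.46°) = 0.63253

-0.919 0.633 0.874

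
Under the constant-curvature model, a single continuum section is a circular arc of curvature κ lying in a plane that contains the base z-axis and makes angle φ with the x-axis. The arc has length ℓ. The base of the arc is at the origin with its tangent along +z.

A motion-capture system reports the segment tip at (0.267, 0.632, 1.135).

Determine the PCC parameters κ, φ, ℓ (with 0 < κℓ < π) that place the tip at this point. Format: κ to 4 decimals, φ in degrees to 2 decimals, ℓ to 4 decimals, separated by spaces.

ρ = √(x²+y²) = √(0.267² + 0.632²) = 0.68609
φ = atan2(y, x) mod 360° = atan2(0.632, 0.267) = 67.0975°
|p|² = ρ² + z² = 0.68609² + 1.135² = 1.75894
κ = 2ρ / |p|² = 2×0.68609 / 1.75894 = 0.78011
θ = 2·atan2(ρ, z) = 2·atan2(0.68609, 1.135) = 1.08741 rad
ℓ = θ/κ = 1.08741/0.78011 = 1.39392

0.7801 67.10 1.3939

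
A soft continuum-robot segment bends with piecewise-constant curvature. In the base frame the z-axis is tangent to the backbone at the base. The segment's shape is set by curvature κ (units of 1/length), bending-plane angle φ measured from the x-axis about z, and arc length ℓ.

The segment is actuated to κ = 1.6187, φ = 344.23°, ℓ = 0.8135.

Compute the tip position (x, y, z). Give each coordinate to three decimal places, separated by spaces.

θ = κ·ℓ = 1.6187 × 0.8135 = 1.31681 rad
ρ = (1 − cos θ)/κ = (1 − 0.25126)/1.6187 = 0.46256
z = sin θ / κ = 0.96792/1.6187 = 0.59796
x = ρ cos φ = 0.46256 × cos(344.23°) = 0.44514
y = ρ sin φ = 0.46256 × sin(344.23°) = -0.12571

0.445 -0.126 0.598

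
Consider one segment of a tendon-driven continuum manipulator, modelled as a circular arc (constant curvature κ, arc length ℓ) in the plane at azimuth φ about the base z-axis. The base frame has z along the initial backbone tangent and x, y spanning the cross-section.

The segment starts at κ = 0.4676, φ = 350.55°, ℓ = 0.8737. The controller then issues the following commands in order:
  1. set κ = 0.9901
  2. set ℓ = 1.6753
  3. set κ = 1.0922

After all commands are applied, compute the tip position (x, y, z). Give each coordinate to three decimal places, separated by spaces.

initial: κ=0.4676, φ=350.55°, ℓ=0.8737
cmd 1: set κ=0.9901 → (κ,φ,ℓ)=(0.9901,350.55°,0.8737) → tip=(0.3501,-0.0583,0.7687)
cmd 2: set ℓ=1.6753 → (κ,φ,ℓ)=(0.9901,350.55°,1.6753) → tip=(1.0838,-0.1804,1.0061)
cmd 3: set κ=1.0922 → (κ,φ,ℓ)=(1.0922,350.55°,1.6753) → tip=(1.1344,-0.1888,0.8851)

1.134 -0.189 0.885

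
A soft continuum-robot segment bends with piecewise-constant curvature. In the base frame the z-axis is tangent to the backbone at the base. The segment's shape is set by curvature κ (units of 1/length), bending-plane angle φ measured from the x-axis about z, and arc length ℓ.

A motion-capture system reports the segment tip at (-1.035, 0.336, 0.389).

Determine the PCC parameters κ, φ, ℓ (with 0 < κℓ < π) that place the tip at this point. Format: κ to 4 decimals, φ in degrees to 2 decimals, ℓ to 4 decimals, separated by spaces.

ρ = √(x²+y²) = √(-1.035² + 0.336²) = 1.08817
φ = atan2(y, x) mod 360° = atan2(0.336, -1.035) = 162.0146°
|p|² = ρ² + z² = 1.08817² + 0.389² = 1.33544
κ = 2ρ / |p|² = 2×1.08817 / 1.33544 = 1.62968
θ = 2·atan2(ρ, z) = 2·atan2(1.08817, 0.389) = 2.45495 rad
ℓ = θ/κ = 2.45495/1.62968 = 1.50640

1.6297 162.01 1.5064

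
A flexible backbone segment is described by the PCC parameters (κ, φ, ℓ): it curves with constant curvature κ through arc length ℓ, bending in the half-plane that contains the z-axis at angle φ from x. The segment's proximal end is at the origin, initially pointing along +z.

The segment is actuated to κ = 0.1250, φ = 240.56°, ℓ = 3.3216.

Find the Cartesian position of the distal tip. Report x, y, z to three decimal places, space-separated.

θ = κ·ℓ = 0.1250 × 3.3216 = 0.41520 rad
ρ = (1 − cos θ)/κ = (1 − 0.91504)/0.1250 = 0.67971
z = sin θ / κ = 0.40337/0.1250 = 3.22698
x = ρ cos φ = 0.67971 × cos(240.56°) = -0.33409
y = ρ sin φ = 0.67971 × sin(240.56°) = -0.59194

-0.334 -0.592 3.227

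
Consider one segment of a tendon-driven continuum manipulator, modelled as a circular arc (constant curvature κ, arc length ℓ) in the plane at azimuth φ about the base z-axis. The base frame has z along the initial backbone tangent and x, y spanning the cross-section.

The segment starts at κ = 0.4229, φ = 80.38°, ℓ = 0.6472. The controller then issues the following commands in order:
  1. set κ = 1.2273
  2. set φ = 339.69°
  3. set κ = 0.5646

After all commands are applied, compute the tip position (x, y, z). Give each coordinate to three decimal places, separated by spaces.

initial: κ=0.4229, φ=80.38°, ℓ=0.6472
cmd 1: set κ=1.2273 → (κ,φ,ℓ)=(1.2273,80.38°,0.6472) → tip=(0.0407,0.2404,0.5813)
cmd 2: set φ=339.69° → (κ,φ,ℓ)=(1.2273,339.69°,0.6472) → tip=(0.2286,-0.0846,0.5813)
cmd 3: set κ=0.5646 → (κ,φ,ℓ)=(0.5646,339.69°,0.6472) → tip=(0.1097,-0.0406,0.6329)

0.110 -0.041 0.633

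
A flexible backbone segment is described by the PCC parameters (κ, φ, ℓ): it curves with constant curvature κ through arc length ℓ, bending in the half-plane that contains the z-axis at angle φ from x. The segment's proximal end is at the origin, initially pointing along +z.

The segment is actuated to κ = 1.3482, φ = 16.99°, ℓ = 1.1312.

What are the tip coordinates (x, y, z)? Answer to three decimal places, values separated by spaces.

θ = κ·ℓ = 1.3482 × 1.1312 = 1.52508 rad
ρ = (1 − cos θ)/κ = (1 − 0.04570)/1.3482 = 0.70784
z = sin θ / κ = 0.99896/1.3482 = 0.74095
x = ρ cos φ = 0.70784 × cos(16.99°) = 0.67694
y = ρ sin φ = 0.70784 × sin(16.99°) = 0.20683

0.677 0.207 0.741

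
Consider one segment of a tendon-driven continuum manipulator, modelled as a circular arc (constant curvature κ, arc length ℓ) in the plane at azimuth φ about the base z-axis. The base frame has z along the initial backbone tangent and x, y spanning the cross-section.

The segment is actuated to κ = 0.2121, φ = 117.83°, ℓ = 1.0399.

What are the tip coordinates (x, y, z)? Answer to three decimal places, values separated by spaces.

-0.053 0.101 1.031

θ = κ·ℓ = 0.2121 × 1.0399 = 0.22056 rad
ρ = (1 − cos θ)/κ = (1 − 0.97577)/0.2121 = 0.11422
z = sin θ / κ = 0.21878/0.2121 = 1.03149
x = ρ cos φ = 0.11422 × cos(117.83°) = -0.05332
y = ρ sin φ = 0.11422 × sin(117.83°) = 0.10101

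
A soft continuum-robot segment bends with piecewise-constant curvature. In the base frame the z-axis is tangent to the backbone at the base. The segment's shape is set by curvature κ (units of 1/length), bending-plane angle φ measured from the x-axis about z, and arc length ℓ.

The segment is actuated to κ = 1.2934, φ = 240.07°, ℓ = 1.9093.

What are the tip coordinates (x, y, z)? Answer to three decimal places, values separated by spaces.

θ = κ·ℓ = 1.2934 × 1.9093 = 2.46949 rad
ρ = (1 − cos θ)/κ = (1 − -0.78251)/1.2934 = 1.37816
z = sin θ / κ = 0.62263/1.2934 = 0.48139
x = ρ cos φ = 1.37816 × cos(240.07°) = -0.68762
y = ρ sin φ = 1.37816 × sin(240.07°) = -1.19436

-0.688 -1.194 0.481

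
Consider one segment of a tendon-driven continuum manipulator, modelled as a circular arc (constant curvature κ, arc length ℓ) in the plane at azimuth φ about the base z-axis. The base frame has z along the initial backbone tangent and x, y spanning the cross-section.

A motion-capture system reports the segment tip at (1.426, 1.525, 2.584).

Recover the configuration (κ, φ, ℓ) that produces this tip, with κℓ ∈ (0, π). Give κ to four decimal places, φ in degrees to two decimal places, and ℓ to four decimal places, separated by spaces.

0.3784 46.92 3.5923

ρ = √(x²+y²) = √(1.426² + 1.525²) = 2.08785
φ = atan2(y, x) mod 360° = atan2(1.525, 1.426) = 46.9214°
|p|² = ρ² + z² = 2.08785² + 2.584² = 11.03616
κ = 2ρ / |p|² = 2×2.08785 / 11.03616 = 0.37836
θ = 2·atan2(ρ, z) = 2·atan2(2.08785, 2.584) = 1.35919 rad
ℓ = θ/κ = 1.35919/0.37836 = 3.59227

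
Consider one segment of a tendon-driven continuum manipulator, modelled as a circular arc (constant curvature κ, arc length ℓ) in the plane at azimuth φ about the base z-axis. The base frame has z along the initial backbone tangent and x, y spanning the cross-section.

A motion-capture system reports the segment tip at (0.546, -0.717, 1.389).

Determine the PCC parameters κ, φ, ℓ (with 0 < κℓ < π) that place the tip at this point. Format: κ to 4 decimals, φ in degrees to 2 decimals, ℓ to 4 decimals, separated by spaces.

0.6575 307.29 1.7508

ρ = √(x²+y²) = √(0.546² + -0.717²) = 0.90122
φ = atan2(y, x) mod 360° = atan2(-0.717, 0.546) = 307.2895°
|p|² = ρ² + z² = 0.90122² + 1.389² = 2.74153
κ = 2ρ / |p|² = 2×0.90122 / 2.74153 = 0.65746
θ = 2·atan2(ρ, z) = 2·atan2(0.90122, 1.389) = 1.15110 rad
ℓ = θ/κ = 1.15110/0.65746 = 1.75083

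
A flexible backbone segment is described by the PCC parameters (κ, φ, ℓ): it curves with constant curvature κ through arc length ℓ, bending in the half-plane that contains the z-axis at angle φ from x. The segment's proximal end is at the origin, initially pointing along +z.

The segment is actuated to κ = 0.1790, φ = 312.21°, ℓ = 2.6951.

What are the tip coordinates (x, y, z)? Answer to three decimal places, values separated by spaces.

θ = κ·ℓ = 0.1790 × 2.6951 = 0.48242 rad
ρ = (1 − cos θ)/κ = (1 − 0.88587)/0.1790 = 0.63758
z = sin θ / κ = 0.46393/0.1790 = 2.59177
x = ρ cos φ = 0.63758 × cos(312.21°) = 0.42836
y = ρ sin φ = 0.63758 × sin(312.21°) = -0.47225

0.428 -0.472 2.592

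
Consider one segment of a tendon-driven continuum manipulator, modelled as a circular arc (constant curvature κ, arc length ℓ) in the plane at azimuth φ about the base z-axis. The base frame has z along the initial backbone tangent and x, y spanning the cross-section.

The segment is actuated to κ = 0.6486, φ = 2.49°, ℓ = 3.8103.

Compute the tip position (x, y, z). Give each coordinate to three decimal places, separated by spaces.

θ = κ·ℓ = 0.6486 × 3.8103 = 2.47136 rad
ρ = (1 − cos θ)/κ = (1 − -0.78368)/0.6486 = 2.75004
z = sin θ / κ = 0.62117/0.6486 = 0.95771
x = ρ cos φ = 2.75004 × cos(2.49°) = 2.74745
y = ρ sin φ = 2.75004 × sin(2.49°) = 0.11948

2.747 0.119 0.958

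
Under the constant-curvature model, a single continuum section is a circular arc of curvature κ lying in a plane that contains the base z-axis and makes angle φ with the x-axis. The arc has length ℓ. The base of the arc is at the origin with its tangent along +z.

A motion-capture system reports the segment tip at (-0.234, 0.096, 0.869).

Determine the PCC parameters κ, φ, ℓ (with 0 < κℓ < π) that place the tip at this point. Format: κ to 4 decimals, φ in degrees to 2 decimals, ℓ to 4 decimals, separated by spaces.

ρ = √(x²+y²) = √(-0.234² + 0.096²) = 0.25293
φ = atan2(y, x) mod 360° = atan2(0.096, -0.234) = 157.6938°
|p|² = ρ² + z² = 0.25293² + 0.869² = 0.81913
κ = 2ρ / |p|² = 2×0.25293 / 0.81913 = 0.61755
θ = 2·atan2(ρ, z) = 2·atan2(0.25293, 0.869) = 0.56646 rad
ℓ = θ/κ = 0.56646/0.61755 = 0.91727

0.6175 157.69 0.9173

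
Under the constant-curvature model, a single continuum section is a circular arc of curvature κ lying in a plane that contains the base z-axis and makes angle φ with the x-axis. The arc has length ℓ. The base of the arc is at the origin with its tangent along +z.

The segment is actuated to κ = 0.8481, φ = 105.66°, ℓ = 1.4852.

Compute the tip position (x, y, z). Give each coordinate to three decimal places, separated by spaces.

-0.221 0.788 1.122

θ = κ·ℓ = 0.8481 × 1.4852 = 1.25960 rad
ρ = (1 − cos θ)/κ = (1 − 0.30620)/0.8481 = 0.81806
z = sin θ / κ = 0.95197/0.8481 = 1.12247
x = ρ cos φ = 0.81806 × cos(105.66°) = -0.22082
y = ρ sin φ = 0.81806 × sin(105.66°) = 0.78770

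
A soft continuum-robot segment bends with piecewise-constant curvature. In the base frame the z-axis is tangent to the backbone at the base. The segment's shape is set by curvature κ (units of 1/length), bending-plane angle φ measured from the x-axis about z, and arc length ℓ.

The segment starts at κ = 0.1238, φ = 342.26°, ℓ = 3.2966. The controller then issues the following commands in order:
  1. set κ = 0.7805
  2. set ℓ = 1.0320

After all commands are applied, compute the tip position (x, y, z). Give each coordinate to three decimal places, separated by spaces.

0.375 -0.120 0.924

initial: κ=0.1238, φ=342.26°, ℓ=3.2966
cmd 1: set κ=0.7805 → (κ,φ,ℓ)=(0.7805,342.26°,3.2966) → tip=(2.2486,-0.7194,0.6899)
cmd 2: set ℓ=1.0320 → (κ,φ,ℓ)=(0.7805,342.26°,1.0320) → tip=(0.3749,-0.1199,0.9240)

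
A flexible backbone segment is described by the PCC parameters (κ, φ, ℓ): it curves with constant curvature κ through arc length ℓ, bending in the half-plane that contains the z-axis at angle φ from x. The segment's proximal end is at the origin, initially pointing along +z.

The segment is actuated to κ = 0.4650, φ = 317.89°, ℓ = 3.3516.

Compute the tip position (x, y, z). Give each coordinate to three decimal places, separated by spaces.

θ = κ·ℓ = 0.4650 × 3.3516 = 1.55849 rad
ρ = (1 − cos θ)/κ = (1 − 0.01230)/0.4650 = 2.12408
z = sin θ / κ = 0.99992/0.4650 = 2.15037
x = ρ cos φ = 2.12408 × cos(317.89°) = 1.57577
y = ρ sin φ = 2.12408 × sin(317.89°) = -1.42432

1.576 -1.424 2.150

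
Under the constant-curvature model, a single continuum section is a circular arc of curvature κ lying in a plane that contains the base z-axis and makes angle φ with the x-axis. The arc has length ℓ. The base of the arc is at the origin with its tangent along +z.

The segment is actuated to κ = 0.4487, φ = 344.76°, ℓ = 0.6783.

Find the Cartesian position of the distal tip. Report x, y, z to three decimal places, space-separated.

0.099 -0.027 0.668

θ = κ·ℓ = 0.4487 × 0.6783 = 0.30435 rad
ρ = (1 − cos θ)/κ = (1 − 0.95404)/0.4487 = 0.10243
z = sin θ / κ = 0.29968/0.4487 = 0.66788
x = ρ cos φ = 0.10243 × cos(344.76°) = 0.09883
y = ρ sin φ = 0.10243 × sin(344.76°) = -0.02692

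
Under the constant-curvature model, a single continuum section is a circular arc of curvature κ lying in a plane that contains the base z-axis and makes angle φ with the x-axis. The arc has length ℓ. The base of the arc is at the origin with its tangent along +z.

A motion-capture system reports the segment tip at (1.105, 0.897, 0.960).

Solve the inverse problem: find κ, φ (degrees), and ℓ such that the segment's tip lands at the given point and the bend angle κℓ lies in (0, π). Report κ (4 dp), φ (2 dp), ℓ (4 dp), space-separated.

0.9658 39.07 2.0239

ρ = √(x²+y²) = √(1.105² + 0.897²) = 1.42325
φ = atan2(y, x) mod 360° = atan2(0.897, 1.105) = 39.0685°
|p|² = ρ² + z² = 1.42325² + 0.960² = 2.94723
κ = 2ρ / |p|² = 2×1.42325 / 2.94723 = 0.96582
θ = 2·atan2(ρ, z) = 2·atan2(1.42325, 0.960) = 1.95476 rad
ℓ = θ/κ = 1.95476/0.96582 = 2.02394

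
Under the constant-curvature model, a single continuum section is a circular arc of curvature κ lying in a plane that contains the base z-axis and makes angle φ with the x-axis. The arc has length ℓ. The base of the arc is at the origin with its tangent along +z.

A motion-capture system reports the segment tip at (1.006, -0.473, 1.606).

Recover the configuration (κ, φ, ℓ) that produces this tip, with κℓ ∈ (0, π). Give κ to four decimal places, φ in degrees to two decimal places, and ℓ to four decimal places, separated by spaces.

0.5828 334.82 2.0778

ρ = √(x²+y²) = √(1.006² + -0.473²) = 1.11165
φ = atan2(y, x) mod 360° = atan2(-0.473, 1.006) = 334.8181°
|p|² = ρ² + z² = 1.11165² + 1.606² = 3.81500
κ = 2ρ / |p|² = 2×1.11165 / 3.81500 = 0.58278
θ = 2·atan2(ρ, z) = 2·atan2(1.11165, 1.606) = 1.21092 rad
ℓ = θ/κ = 1.21092/0.58278 = 2.07785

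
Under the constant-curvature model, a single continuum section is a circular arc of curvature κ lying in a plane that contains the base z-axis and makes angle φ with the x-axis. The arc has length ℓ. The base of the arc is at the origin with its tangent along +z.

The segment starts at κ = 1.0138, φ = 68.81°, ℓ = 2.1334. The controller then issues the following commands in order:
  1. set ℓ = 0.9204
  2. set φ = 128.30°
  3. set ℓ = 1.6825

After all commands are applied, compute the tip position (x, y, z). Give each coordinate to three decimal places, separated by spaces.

-0.694 0.878 0.977

initial: κ=1.0138, φ=68.81°, ℓ=2.1334
cmd 1: set ℓ=0.9204 → (κ,φ,ℓ)=(1.0138,68.81°,0.9204) → tip=(0.1443,0.3722,0.7925)
cmd 2: set φ=128.30° → (κ,φ,ℓ)=(1.0138,128.30°,0.9204) → tip=(-0.2474,0.3132,0.7925)
cmd 3: set ℓ=1.6825 → (κ,φ,ℓ)=(1.0138,128.30°,1.6825) → tip=(-0.6936,0.8782,0.9774)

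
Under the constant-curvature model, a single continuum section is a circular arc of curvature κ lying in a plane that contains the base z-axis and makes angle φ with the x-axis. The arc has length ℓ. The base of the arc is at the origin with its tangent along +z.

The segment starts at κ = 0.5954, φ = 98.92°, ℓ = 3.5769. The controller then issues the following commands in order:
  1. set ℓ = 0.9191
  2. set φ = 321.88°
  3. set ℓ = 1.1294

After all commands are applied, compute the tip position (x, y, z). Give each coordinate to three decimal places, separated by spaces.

0.288 -0.226 1.046

initial: κ=0.5954, φ=98.92°, ℓ=3.5769
cmd 1: set ℓ=0.9191 → (κ,φ,ℓ)=(0.5954,98.92°,0.9191) → tip=(-0.0380,0.2423,0.8739)
cmd 2: set φ=321.88° → (κ,φ,ℓ)=(0.5954,321.88°,0.9191) → tip=(0.1930,-0.1514,0.8739)
cmd 3: set ℓ=1.1294 → (κ,φ,ℓ)=(0.5954,321.88°,1.1294) → tip=(0.2877,-0.2257,1.0462)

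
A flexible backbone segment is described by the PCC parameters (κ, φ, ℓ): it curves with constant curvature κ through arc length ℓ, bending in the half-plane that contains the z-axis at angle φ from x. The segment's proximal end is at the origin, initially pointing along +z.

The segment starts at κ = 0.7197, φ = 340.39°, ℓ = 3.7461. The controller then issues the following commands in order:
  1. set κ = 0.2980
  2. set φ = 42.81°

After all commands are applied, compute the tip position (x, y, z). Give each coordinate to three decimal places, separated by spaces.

initial: κ=0.7197, φ=340.39°, ℓ=3.7461
cmd 1: set κ=0.2980 → (κ,φ,ℓ)=(0.2980,340.39°,3.7461) → tip=(1.7734,-0.6318,3.0151)
cmd 2: set φ=42.81° → (κ,φ,ℓ)=(0.2980,42.81°,3.7461) → tip=(1.3811,1.2794,3.0151)

1.381 1.279 3.015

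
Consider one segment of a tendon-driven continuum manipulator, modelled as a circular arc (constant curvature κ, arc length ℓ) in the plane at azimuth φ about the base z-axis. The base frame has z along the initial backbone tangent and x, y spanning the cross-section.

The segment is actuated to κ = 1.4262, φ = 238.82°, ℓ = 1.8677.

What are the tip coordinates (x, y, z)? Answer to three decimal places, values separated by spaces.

-0.685 -1.133 0.322

θ = κ·ℓ = 1.4262 × 1.8677 = 2.66371 rad
ρ = (1 − cos θ)/κ = (1 − -0.88797)/1.4262 = 1.32378
z = sin θ / κ = 0.45990/1.4262 = 0.32246
x = ρ cos φ = 1.32378 × cos(238.82°) = -0.68536
y = ρ sin φ = 1.32378 × sin(238.82°) = -1.13255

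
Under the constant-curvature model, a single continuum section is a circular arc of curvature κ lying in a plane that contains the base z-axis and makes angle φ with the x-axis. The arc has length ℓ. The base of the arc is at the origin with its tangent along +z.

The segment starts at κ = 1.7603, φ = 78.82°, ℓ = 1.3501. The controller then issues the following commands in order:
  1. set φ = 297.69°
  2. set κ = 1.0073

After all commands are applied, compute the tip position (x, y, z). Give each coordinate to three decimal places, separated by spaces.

initial: κ=1.7603, φ=78.82°, ℓ=1.3501
cmd 1: set φ=297.69° → (κ,φ,ℓ)=(1.7603,297.69°,1.3501) → tip=(0.4544,-0.8659,0.3934)
cmd 2: set κ=1.0073 → (κ,φ,ℓ)=(1.0073,297.69°,1.3501) → tip=(0.3648,-0.6951,0.9708)

0.365 -0.695 0.971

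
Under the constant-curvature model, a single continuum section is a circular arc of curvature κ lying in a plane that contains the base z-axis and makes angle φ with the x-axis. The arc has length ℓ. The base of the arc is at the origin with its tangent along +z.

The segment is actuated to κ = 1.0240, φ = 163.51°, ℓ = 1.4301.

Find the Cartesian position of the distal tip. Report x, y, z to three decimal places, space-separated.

θ = κ·ℓ = 1.0240 × 1.4301 = 1.46442 rad
ρ = (1 − cos θ)/κ = (1 − 0.10617)/1.0240 = 0.87288
z = sin θ / κ = 0.99435/1.0240 = 0.97104
x = ρ cos φ = 0.87288 × cos(163.51°) = -0.83698
y = ρ sin φ = 0.87288 × sin(163.51°) = 0.24776

-0.837 0.248 0.971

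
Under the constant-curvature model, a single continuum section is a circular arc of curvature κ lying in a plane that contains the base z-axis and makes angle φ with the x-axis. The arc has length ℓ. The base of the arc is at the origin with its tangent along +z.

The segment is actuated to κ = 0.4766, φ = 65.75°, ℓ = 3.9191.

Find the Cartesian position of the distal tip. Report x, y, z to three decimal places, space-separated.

1.114 2.473 2.006

θ = κ·ℓ = 0.4766 × 3.9191 = 1.86784 rad
ρ = (1 − cos θ)/κ = (1 − -0.29270)/0.4766 = 2.71233
z = sin θ / κ = 0.95621/0.4766 = 2.00631
x = ρ cos φ = 2.71233 × cos(65.75°) = 1.11401
y = ρ sin φ = 2.71233 × sin(65.75°) = 2.47300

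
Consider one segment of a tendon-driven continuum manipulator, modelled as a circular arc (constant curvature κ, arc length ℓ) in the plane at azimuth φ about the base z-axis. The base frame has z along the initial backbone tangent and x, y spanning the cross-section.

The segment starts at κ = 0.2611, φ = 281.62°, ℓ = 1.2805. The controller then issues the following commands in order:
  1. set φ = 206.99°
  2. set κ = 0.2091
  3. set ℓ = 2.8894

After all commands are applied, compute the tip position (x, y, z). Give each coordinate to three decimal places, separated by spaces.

initial: κ=0.2611, φ=281.62°, ℓ=1.2805
cmd 1: set φ=206.99° → (κ,φ,ℓ)=(0.2611,206.99°,1.2805) → tip=(-0.1890,-0.0962,1.2568)
cmd 2: set κ=0.2091 → (κ,φ,ℓ)=(0.2091,206.99°,1.2805) → tip=(-0.1518,-0.0773,1.2653)
cmd 3: set ℓ=2.8894 → (κ,φ,ℓ)=(0.2091,206.99°,2.8894) → tip=(-0.7544,-0.3842,2.7168)

-0.754 -0.384 2.717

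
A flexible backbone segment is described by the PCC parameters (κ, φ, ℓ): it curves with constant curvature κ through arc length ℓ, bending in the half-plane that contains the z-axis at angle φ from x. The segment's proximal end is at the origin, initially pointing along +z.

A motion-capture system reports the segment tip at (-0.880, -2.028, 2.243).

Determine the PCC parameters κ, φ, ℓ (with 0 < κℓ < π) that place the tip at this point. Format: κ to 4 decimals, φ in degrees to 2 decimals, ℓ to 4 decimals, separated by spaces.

ρ = √(x²+y²) = √(-0.880² + -2.028²) = 2.21070
φ = atan2(y, x) mod 360° = atan2(-2.028, -0.880) = 246.5428°
|p|² = ρ² + z² = 2.21070² + 2.243² = 9.91823
κ = 2ρ / |p|² = 2×2.21070 / 9.91823 = 0.44578
θ = 2·atan2(ρ, z) = 2·atan2(2.21070, 2.243) = 1.55629 rad
ℓ = θ/κ = 1.55629/0.44578 = 3.49113

0.4458 246.54 3.4911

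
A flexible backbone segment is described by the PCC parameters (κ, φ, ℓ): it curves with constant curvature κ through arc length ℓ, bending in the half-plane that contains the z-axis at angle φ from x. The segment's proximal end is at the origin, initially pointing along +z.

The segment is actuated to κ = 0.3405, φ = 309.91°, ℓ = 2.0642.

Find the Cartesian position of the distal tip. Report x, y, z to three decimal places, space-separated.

0.447 -0.534 1.898

θ = κ·ℓ = 0.3405 × 2.0642 = 0.70286 rad
ρ = (1 − cos θ)/κ = (1 − 0.76300)/0.3405 = 0.69605
z = sin θ / κ = 0.64640/0.3405 = 1.89839
x = ρ cos φ = 0.69605 × cos(309.91°) = 0.44657
y = ρ sin φ = 0.69605 × sin(309.91°) = -0.53390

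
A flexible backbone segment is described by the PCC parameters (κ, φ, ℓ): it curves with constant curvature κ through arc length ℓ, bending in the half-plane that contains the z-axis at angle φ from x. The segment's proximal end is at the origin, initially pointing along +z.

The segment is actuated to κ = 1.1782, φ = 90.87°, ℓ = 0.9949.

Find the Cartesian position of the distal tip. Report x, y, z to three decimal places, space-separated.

θ = κ·ℓ = 1.1782 × 0.9949 = 1.17219 rad
ρ = (1 − cos θ)/κ = (1 − 0.38813)/1.1782 = 0.51932
z = sin θ / κ = 0.92160/1.1782 = 0.78221
x = ρ cos φ = 0.51932 × cos(90.87°) = -0.00789
y = ρ sin φ = 0.51932 × sin(90.87°) = 0.51926

-0.008 0.519 0.782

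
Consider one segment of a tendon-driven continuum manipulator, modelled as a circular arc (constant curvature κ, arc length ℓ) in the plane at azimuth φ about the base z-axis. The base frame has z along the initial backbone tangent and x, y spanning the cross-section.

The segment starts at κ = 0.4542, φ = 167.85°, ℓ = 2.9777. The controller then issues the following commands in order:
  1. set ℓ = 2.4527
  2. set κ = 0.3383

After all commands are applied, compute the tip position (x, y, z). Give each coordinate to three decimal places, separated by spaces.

initial: κ=0.4542, φ=167.85°, ℓ=2.9777
cmd 1: set ℓ=2.4527 → (κ,φ,ℓ)=(0.4542,167.85°,2.4527) → tip=(-1.2030,0.2590,1.9760)
cmd 2: set κ=0.3383 → (κ,φ,ℓ)=(0.3383,167.85°,2.4527) → tip=(-0.9390,0.2022,2.1808)

-0.939 0.202 2.181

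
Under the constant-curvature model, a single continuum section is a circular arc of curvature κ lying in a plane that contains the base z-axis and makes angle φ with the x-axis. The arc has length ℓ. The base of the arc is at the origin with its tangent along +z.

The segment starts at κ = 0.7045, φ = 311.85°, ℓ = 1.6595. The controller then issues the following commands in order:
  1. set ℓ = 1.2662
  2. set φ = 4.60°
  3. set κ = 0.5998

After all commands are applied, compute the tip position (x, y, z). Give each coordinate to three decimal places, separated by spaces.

0.457 0.037 1.148

initial: κ=0.7045, φ=311.85°, ℓ=1.6595
cmd 1: set ℓ=1.2662 → (κ,φ,ℓ)=(0.7045,311.85°,1.2662) → tip=(0.3525,-0.3935,1.1048)
cmd 2: set φ=4.60° → (κ,φ,ℓ)=(0.7045,4.60°,1.2662) → tip=(0.5266,0.0424,1.1048)
cmd 3: set κ=0.5998 → (κ,φ,ℓ)=(0.5998,4.60°,1.2662) → tip=(0.4567,0.0367,1.1479)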